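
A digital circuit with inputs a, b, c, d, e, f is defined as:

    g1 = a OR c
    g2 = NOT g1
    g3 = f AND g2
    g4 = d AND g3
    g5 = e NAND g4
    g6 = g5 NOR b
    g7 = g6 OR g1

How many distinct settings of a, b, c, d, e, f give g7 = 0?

g7 = g6 OR g1 must be 0, so both g6 = 0 and g1 = 0.
g6 = g5 NOR b must be 0, so at least one of g5, b is 1.
Enumerating the 64 input combinations, 15 give g7 = 0 and 49 give g7 = 1.

15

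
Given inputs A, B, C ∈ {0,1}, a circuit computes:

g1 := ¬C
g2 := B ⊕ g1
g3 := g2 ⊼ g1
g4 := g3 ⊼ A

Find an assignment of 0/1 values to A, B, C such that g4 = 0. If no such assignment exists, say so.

g4 = g3 ⊼ A must be 0, so both g3 = 1 and A = 1.
Check with A=1, B=0, C=1:
g1 = ¬C = ¬1 = 0
g2 = B ⊕ g1 = 0 ⊕ 0 = 0
g3 = g2 ⊼ g1 = 0 ⊼ 0 = 1
g4 = g3 ⊼ A = 1 ⊼ 1 = 0
So g4 = 0 as required.

A=1, B=0, C=1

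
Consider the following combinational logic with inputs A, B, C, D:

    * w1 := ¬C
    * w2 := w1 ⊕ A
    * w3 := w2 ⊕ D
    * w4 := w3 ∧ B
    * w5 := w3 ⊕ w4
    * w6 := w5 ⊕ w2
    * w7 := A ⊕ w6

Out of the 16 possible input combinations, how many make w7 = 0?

8

w7 = A ⊕ w6 must be 0, so A and w6 are equal.
Enumerating the 16 input combinations, 8 give w7 = 0 and 8 give w7 = 1.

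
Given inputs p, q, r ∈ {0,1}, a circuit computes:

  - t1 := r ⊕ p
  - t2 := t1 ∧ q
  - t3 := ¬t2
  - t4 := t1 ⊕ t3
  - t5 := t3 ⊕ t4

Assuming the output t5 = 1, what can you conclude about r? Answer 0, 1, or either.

either

Both values of r occur among assignments with t5 = 1:
  r=0: p=1, q=0, r=0
  r=1: p=0, q=0, r=1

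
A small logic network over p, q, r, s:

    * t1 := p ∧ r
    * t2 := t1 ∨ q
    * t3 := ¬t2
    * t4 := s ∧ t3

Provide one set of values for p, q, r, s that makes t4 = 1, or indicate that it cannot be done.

Check with p=0, q=0, r=1, s=1:
t1 = p ∧ r = 0 ∧ 1 = 0
t2 = t1 ∨ q = 0 ∨ 0 = 0
t3 = ¬t2 = ¬0 = 1
t4 = s ∧ t3 = 1 ∧ 1 = 1
So t4 = 1 as required.

p=0, q=0, r=1, s=1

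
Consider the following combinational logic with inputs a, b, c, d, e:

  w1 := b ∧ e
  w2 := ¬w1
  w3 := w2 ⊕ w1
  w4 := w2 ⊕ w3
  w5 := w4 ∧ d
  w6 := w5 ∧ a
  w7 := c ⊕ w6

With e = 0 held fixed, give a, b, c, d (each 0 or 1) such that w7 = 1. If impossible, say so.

a=0 b=1 c=1 d=1

w7 = c ⊕ w6 must be 1, so c and w6 differ.
Check with e = 0 and a=0, b=1, c=1, d=1:
w1 = b ∧ e = 1 ∧ 0 = 0
w2 = ¬w1 = ¬0 = 1
w3 = w2 ⊕ w1 = 1 ⊕ 0 = 1
w4 = w2 ⊕ w3 = 1 ⊕ 1 = 0
w5 = w4 ∧ d = 0 ∧ 1 = 0
w6 = w5 ∧ a = 0 ∧ 0 = 0
w7 = c ⊕ w6 = 1 ⊕ 0 = 1
So w7 = 1.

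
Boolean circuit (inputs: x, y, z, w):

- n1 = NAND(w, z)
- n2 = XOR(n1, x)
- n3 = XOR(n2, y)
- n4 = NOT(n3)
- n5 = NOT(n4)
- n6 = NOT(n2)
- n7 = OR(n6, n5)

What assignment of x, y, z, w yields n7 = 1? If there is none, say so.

x=0 y=0 z=1 w=0

n7 = OR(n6, n5) must be 1, so at least one of n6, n5 is 1.
Check with x=0 y=0 z=1 w=0:
n1 = NAND(w, z) = NAND(0, 1) = 1
n2 = XOR(n1, x) = XOR(1, 0) = 1
n3 = XOR(n2, y) = XOR(1, 0) = 1
n4 = NOT(n3) = NOT 1 = 0
n5 = NOT(n4) = NOT 0 = 1
n6 = NOT(n2) = NOT 1 = 0
n7 = OR(n6, n5) = OR(0, 1) = 1
So n7 = 1 as required.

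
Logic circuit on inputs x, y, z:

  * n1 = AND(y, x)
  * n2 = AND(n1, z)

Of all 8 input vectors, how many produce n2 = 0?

n2 = AND(n1, z) must be 0, so at least one of n1, z is 0.
Enumerating the 8 input combinations, 7 give n2 = 0 and 1 give n2 = 1.

7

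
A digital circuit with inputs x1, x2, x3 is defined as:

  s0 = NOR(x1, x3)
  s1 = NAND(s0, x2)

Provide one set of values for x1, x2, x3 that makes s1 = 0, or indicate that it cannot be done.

x1=0, x2=1, x3=0

Check with x1=0, x2=1, x3=0:
s0 = NOR(x1, x3) = NOR(0, 0) = 1
s1 = NAND(s0, x2) = NAND(1, 1) = 0
So s1 = 0 as required.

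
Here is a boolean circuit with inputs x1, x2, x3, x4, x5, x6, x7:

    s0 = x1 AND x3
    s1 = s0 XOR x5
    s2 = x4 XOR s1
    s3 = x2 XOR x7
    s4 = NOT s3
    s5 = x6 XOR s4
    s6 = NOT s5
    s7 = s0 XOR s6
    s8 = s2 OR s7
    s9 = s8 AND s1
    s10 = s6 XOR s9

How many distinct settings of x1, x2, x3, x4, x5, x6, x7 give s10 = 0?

s10 = s6 XOR s9 must be 0, so s6 and s9 are equal.
Enumerating the 128 input combinations, 72 give s10 = 0 and 56 give s10 = 1.

72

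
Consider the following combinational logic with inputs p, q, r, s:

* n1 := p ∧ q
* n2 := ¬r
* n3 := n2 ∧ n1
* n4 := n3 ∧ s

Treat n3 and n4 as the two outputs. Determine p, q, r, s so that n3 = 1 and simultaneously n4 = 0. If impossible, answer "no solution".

Check with p=1, q=1, r=0, s=0:
n1 = p ∧ q = 1 ∧ 1 = 1
n2 = ¬r = ¬0 = 1
n3 = n2 ∧ n1 = 1 ∧ 1 = 1
n4 = n3 ∧ s = 1 ∧ 0 = 0
So n3 = 1 and n4 = 0.

p=1, q=1, r=0, s=0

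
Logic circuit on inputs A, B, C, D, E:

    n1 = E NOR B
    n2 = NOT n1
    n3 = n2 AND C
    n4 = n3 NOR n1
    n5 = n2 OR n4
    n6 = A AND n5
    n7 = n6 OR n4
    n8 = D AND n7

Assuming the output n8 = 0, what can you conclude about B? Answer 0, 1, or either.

either

Both values of B occur among assignments with n8 = 0:
  B=0: A=0, B=0, C=0, D=0, E=0
  B=1: A=0, B=1, C=0, D=0, E=0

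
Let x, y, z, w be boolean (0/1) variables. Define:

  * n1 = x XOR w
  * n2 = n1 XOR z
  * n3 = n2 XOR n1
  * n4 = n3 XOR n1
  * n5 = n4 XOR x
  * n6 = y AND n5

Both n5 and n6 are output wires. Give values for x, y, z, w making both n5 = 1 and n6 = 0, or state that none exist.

x=1, y=0, z=1, w=0

Check with x=1, y=0, z=1, w=0:
n1 = x XOR w = 1 XOR 0 = 1
n2 = n1 XOR z = 1 XOR 1 = 0
n3 = n2 XOR n1 = 0 XOR 1 = 1
n4 = n3 XOR n1 = 1 XOR 1 = 0
n5 = n4 XOR x = 0 XOR 1 = 1
n6 = y AND n5 = 0 AND 1 = 0
So n5 = 1 and n6 = 0.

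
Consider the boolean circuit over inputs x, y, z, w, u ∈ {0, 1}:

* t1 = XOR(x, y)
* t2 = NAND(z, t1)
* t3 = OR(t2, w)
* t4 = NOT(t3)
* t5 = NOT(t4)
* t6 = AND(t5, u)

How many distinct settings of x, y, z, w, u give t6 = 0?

t6 = AND(t5, u) must be 0, so at least one of t5, u is 0.
Enumerating the 32 input combinations, 18 give t6 = 0 and 14 give t6 = 1.

18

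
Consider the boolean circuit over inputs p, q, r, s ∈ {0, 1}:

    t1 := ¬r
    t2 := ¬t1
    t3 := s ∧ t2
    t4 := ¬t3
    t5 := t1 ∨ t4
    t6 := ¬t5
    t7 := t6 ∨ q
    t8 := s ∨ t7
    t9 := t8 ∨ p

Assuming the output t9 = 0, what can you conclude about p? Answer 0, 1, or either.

0

t9 = t8 ∨ p must be 0, so both t8 = 0 and p = 0.
Every assignment with t9 = 0 has p = 0; there are 2 such assignment(s).
  p=0, q=0, r=0, s=0
  p=0, q=0, r=1, s=0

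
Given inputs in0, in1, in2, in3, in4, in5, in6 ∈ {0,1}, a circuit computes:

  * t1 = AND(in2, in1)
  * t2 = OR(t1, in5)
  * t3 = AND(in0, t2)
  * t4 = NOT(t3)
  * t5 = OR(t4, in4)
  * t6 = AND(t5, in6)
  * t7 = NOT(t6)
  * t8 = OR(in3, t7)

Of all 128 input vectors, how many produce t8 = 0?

t8 = OR(in3, t7) must be 0, so both in3 = 0 and t7 = 0.
Enumerating the 128 input combinations, 27 give t8 = 0 and 101 give t8 = 1.

27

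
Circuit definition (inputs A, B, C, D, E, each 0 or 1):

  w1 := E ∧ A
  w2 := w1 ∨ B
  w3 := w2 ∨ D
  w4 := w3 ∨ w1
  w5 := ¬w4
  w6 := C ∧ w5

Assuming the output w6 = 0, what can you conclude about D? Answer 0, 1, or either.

Both values of D occur among assignments with w6 = 0:
  D=0: A=0, B=0, C=0, D=0, E=0
  D=1: A=0, B=0, C=0, D=1, E=0

either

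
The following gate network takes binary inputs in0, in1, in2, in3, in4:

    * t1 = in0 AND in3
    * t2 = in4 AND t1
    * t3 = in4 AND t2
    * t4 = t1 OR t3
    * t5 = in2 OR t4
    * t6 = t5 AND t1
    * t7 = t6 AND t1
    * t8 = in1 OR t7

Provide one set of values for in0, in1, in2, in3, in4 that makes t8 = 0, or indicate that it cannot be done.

t8 = in1 OR t7 must be 0, so both in1 = 0 and t7 = 0.
t7 = t6 AND t1 must be 0, so at least one of t6, t1 is 0.
Check with in0=0 in1=0 in2=1 in3=1 in4=1:
t1 = in0 AND in3 = 0 AND 1 = 0
t2 = in4 AND t1 = 1 AND 0 = 0
t3 = in4 AND t2 = 1 AND 0 = 0
t4 = t1 OR t3 = 0 OR 0 = 0
t5 = in2 OR t4 = 1 OR 0 = 1
t6 = t5 AND t1 = 1 AND 0 = 0
t7 = t6 AND t1 = 0 AND 0 = 0
t8 = in1 OR t7 = 0 OR 0 = 0
So t8 = 0 as required.

in0=0 in1=0 in2=1 in3=1 in4=1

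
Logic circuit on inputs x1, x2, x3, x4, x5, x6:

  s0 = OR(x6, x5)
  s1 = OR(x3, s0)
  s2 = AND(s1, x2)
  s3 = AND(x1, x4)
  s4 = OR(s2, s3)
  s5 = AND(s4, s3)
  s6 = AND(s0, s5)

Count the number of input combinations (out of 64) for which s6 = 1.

12

s6 = AND(s0, s5) must be 1, so both s0 = 1 and s5 = 1.
Enumerating the 64 input combinations, 12 give s6 = 1 and 52 give s6 = 0.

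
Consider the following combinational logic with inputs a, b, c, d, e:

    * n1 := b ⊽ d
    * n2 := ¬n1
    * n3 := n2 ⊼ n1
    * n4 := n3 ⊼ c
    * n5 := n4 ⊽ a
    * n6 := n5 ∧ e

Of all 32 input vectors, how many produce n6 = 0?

n6 = n5 ∧ e must be 0, so at least one of n5, e is 0.
Enumerating the 32 input combinations, 28 give n6 = 0 and 4 give n6 = 1.

28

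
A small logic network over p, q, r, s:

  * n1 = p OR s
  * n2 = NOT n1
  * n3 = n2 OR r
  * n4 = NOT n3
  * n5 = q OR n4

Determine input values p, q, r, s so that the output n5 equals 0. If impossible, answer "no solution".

n5 = q OR n4 must be 0, so both q = 0 and n4 = 0.
n4 = NOT n3 must be 0, so n3 = 1.
Check with p=1, q=0, r=1, s=1:
n1 = p OR s = 1 OR 1 = 1
n2 = NOT n1 = NOT 1 = 0
n3 = n2 OR r = 0 OR 1 = 1
n4 = NOT n3 = NOT 1 = 0
n5 = q OR n4 = 0 OR 0 = 0
So n5 = 0 as required.

p=1, q=0, r=1, s=1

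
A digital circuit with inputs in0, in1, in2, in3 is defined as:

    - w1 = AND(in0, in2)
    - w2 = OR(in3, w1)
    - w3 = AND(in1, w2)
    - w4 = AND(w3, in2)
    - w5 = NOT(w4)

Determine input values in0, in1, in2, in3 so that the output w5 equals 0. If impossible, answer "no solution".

in0=1, in1=1, in2=1, in3=0

w5 = NOT(w4) must be 0, so w4 = 1.
w4 = AND(w3, in2) must be 1, so both w3 = 1 and in2 = 1.
Check with in0=1, in1=1, in2=1, in3=0:
w1 = AND(in0, in2) = AND(1, 1) = 1
w2 = OR(in3, w1) = OR(0, 1) = 1
w3 = AND(in1, w2) = AND(1, 1) = 1
w4 = AND(w3, in2) = AND(1, 1) = 1
w5 = NOT(w4) = NOT 1 = 0
So w5 = 0 as required.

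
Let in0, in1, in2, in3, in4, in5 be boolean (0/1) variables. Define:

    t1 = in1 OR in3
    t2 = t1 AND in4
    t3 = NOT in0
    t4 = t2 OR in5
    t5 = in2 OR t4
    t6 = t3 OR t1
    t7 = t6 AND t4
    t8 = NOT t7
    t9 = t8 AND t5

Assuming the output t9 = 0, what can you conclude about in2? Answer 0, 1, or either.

Both values of in2 occur among assignments with t9 = 0:
  in2=0: in0=0, in1=0, in2=0, in3=0, in4=0, in5=0
  in2=1: in0=0, in1=0, in2=1, in3=0, in4=0, in5=1

either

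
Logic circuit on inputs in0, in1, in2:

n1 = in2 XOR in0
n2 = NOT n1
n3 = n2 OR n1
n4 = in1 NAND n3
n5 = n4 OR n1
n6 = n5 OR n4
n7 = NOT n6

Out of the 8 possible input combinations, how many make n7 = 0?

6

n7 = NOT n6 must be 0, so n6 = 1.
n6 = n5 OR n4 must be 1, so at least one of n5, n4 is 1.
Satisfying assignments:
  in0=0, in1=0, in2=0
  in0=0, in1=0, in2=1
  in0=0, in1=1, in2=1
  in0=1, in1=0, in2=0
  in0=1, in1=0, in2=1
  in0=1, in1=1, in2=0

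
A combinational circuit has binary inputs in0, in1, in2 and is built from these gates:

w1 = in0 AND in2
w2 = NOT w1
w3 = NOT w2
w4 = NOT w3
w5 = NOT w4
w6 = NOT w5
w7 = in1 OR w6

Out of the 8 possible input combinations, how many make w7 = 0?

w7 = in1 OR w6 must be 0, so both in1 = 0 and w6 = 0.
w6 = NOT w5 must be 0, so w5 = 1.
Enumerating the 8 input combinations, 1 give w7 = 0 and 7 give w7 = 1.

1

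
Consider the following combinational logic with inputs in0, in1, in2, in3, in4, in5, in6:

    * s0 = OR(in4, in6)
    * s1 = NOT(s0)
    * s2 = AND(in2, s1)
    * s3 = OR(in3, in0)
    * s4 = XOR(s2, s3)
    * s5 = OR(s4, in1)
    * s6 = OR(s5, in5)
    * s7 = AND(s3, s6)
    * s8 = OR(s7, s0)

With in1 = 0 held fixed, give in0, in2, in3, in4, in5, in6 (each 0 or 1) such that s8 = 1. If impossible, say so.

in0=0, in2=1, in3=1, in4=1, in5=0, in6=1

s8 = OR(s7, s0) must be 1, so at least one of s7, s0 is 1.
Check with in1 = 0 and in0=0, in2=1, in3=1, in4=1, in5=0, in6=1:
s0 = OR(in4, in6) = OR(1, 1) = 1
s1 = NOT(s0) = NOT 1 = 0
s2 = AND(in2, s1) = AND(1, 0) = 0
s3 = OR(in3, in0) = OR(1, 0) = 1
s4 = XOR(s2, s3) = XOR(0, 1) = 1
s5 = OR(s4, in1) = OR(1, 0) = 1
s6 = OR(s5, in5) = OR(1, 0) = 1
s7 = AND(s3, s6) = AND(1, 1) = 1
s8 = OR(s7, s0) = OR(1, 1) = 1
So s8 = 1.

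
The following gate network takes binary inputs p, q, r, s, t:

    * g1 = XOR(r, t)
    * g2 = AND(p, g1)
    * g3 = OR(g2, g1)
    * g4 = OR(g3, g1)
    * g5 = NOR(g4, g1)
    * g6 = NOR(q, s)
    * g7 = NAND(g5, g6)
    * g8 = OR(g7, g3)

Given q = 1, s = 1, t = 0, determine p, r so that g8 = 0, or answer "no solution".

no solution exists

With q = 1, s = 1, t = 0 fixed, none of the 4 settings of p, r give g8 = 0.
For example, with p=1, r=1:
g1 = XOR(r, t) = XOR(1, 0) = 1
g2 = AND(p, g1) = AND(1, 1) = 1
g3 = OR(g2, g1) = OR(1, 1) = 1
g4 = OR(g3, g1) = OR(1, 1) = 1
g5 = NOR(g4, g1) = NOR(1, 1) = 0
g6 = NOR(q, s) = NOR(1, 1) = 0
g7 = NAND(g5, g6) = NAND(0, 0) = 1
g8 = OR(g7, g3) = OR(1, 1) = 1
giving g8 = 1 ≠ 0.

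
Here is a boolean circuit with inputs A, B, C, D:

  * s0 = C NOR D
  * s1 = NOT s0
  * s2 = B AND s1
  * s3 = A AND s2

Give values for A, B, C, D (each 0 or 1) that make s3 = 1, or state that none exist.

A=1, B=1, C=0, D=1

Check with A=1, B=1, C=0, D=1:
s0 = C NOR D = 0 NOR 1 = 0
s1 = NOT s0 = NOT 0 = 1
s2 = B AND s1 = 1 AND 1 = 1
s3 = A AND s2 = 1 AND 1 = 1
So s3 = 1 as required.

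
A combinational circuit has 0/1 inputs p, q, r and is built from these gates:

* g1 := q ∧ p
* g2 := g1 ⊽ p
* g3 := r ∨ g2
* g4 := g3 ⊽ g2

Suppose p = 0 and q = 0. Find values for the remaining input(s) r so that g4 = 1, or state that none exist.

With p = 0 and q = 0 fixed, none of the 2 settings of r give g4 = 1.
For example, with r=1:
g1 = q ∧ p = 0 ∧ 0 = 0
g2 = g1 ⊽ p = 0 ⊽ 0 = 1
g3 = r ∨ g2 = 1 ∨ 1 = 1
g4 = g3 ⊽ g2 = 1 ⊽ 1 = 0
giving g4 = 0 ≠ 1.

no solution exists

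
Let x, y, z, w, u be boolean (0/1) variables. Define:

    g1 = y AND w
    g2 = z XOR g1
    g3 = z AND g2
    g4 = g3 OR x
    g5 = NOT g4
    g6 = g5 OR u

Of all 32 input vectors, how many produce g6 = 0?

11

g6 = g5 OR u must be 0, so both g5 = 0 and u = 0.
Enumerating the 32 input combinations, 11 give g6 = 0 and 21 give g6 = 1.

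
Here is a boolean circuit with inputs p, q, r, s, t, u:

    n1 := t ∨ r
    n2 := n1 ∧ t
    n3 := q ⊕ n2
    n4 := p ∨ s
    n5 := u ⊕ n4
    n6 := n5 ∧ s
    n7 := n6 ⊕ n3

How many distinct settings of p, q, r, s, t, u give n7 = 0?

n7 = n6 ⊕ n3 must be 0, so n6 and n3 are equal.
Enumerating the 64 input combinations, 32 give n7 = 0 and 32 give n7 = 1.

32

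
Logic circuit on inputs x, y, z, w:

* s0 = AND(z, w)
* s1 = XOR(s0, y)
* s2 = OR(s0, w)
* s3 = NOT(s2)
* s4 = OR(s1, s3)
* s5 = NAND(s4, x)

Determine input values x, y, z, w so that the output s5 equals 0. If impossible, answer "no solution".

s5 = NAND(s4, x) must be 0, so both s4 = 1 and x = 1.
s4 = OR(s1, s3) must be 1, so at least one of s1, s3 is 1.
Check with x=1, y=1, z=1, w=0:
s0 = AND(z, w) = AND(1, 0) = 0
s1 = XOR(s0, y) = XOR(0, 1) = 1
s2 = OR(s0, w) = OR(0, 0) = 0
s3 = NOT(s2) = NOT 0 = 1
s4 = OR(s1, s3) = OR(1, 1) = 1
s5 = NAND(s4, x) = NAND(1, 1) = 0
So s5 = 0 as required.

x=1, y=1, z=1, w=0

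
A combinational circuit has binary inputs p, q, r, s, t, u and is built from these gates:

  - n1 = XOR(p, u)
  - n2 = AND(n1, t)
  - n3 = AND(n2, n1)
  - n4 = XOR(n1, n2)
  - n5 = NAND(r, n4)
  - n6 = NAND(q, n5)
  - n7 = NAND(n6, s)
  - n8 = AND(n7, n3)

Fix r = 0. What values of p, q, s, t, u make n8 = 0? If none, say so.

p=1, q=0, s=1, t=0, u=1

n8 = AND(n7, n3) must be 0, so at least one of n7, n3 is 0.
Check with r = 0 and p=1, q=0, s=1, t=0, u=1:
n1 = XOR(p, u) = XOR(1, 1) = 0
n2 = AND(n1, t) = AND(0, 0) = 0
n3 = AND(n2, n1) = AND(0, 0) = 0
n4 = XOR(n1, n2) = XOR(0, 0) = 0
n5 = NAND(r, n4) = NAND(0, 0) = 1
n6 = NAND(q, n5) = NAND(0, 1) = 1
n7 = NAND(n6, s) = NAND(1, 1) = 0
n8 = AND(n7, n3) = AND(0, 0) = 0
So n8 = 0.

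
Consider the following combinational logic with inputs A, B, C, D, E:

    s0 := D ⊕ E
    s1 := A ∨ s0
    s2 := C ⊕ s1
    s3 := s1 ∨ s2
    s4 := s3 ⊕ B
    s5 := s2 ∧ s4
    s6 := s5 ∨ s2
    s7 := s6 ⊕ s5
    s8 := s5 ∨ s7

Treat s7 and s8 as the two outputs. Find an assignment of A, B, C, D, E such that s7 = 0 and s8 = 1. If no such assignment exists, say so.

A=1, B=0, C=0, D=1, E=1

Check with A=1, B=0, C=0, D=1, E=1:
s0 = D ⊕ E = 1 ⊕ 1 = 0
s1 = A ∨ s0 = 1 ∨ 0 = 1
s2 = C ⊕ s1 = 0 ⊕ 1 = 1
s3 = s1 ∨ s2 = 1 ∨ 1 = 1
s4 = s3 ⊕ B = 1 ⊕ 0 = 1
s5 = s2 ∧ s4 = 1 ∧ 1 = 1
s6 = s5 ∨ s2 = 1 ∨ 1 = 1
s7 = s6 ⊕ s5 = 1 ⊕ 1 = 0
s8 = s5 ∨ s7 = 1 ∨ 0 = 1
So s7 = 0 and s8 = 1.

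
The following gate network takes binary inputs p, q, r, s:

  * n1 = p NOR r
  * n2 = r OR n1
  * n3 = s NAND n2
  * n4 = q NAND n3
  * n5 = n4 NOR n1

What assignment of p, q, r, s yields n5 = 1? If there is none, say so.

n5 = n4 NOR n1 must be 1, so both n4 = 0 and n1 = 0.
Check with p=1, q=1, r=1, s=0:
n1 = p NOR r = 1 NOR 1 = 0
n2 = r OR n1 = 1 OR 0 = 1
n3 = s NAND n2 = 0 NAND 1 = 1
n4 = q NAND n3 = 1 NAND 1 = 0
n5 = n4 NOR n1 = 0 NOR 0 = 1
So n5 = 1 as required.

p=1, q=1, r=1, s=0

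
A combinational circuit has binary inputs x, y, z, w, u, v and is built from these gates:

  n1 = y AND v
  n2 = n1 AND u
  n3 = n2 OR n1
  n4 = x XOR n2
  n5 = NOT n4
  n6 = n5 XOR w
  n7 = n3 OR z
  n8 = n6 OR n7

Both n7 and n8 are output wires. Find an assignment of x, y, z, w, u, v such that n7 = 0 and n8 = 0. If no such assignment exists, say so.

Check with x=0, y=1, z=0, w=1, u=1, v=0:
n1 = y AND v = 1 AND 0 = 0
n2 = n1 AND u = 0 AND 1 = 0
n3 = n2 OR n1 = 0 OR 0 = 0
n4 = x XOR n2 = 0 XOR 0 = 0
n5 = NOT n4 = NOT 0 = 1
n6 = n5 XOR w = 1 XOR 1 = 0
n7 = n3 OR z = 0 OR 0 = 0
n8 = n6 OR n7 = 0 OR 0 = 0
So n7 = 0 and n8 = 0.

x=0, y=1, z=0, w=1, u=1, v=0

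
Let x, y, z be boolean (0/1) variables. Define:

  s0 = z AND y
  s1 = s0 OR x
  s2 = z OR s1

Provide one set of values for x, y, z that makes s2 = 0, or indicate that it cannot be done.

Check with x=0, y=0, z=0:
s0 = z AND y = 0 AND 0 = 0
s1 = s0 OR x = 0 OR 0 = 0
s2 = z OR s1 = 0 OR 0 = 0
So s2 = 0 as required.

x=0, y=0, z=0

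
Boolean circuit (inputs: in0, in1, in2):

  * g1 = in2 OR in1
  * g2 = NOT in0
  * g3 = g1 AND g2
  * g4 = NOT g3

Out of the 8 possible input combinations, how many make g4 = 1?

g4 = NOT g3 must be 1, so g3 = 0.
Satisfying assignments:
  in0=0, in1=0, in2=0
  in0=1, in1=0, in2=0
  in0=1, in1=0, in2=1
  in0=1, in1=1, in2=0
  in0=1, in1=1, in2=1

5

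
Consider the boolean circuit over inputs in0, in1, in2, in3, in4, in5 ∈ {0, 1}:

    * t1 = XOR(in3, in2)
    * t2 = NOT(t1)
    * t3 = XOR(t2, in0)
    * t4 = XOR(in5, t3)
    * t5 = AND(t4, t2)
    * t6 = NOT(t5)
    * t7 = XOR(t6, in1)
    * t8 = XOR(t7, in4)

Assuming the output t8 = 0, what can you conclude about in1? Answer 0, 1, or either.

either

Both values of in1 occur among assignments with t8 = 0:
  in1=0: in0=0, in1=0, in2=0, in3=0, in4=0, in5=0
  in1=1: in0=0, in1=1, in2=0, in3=0, in4=0, in5=1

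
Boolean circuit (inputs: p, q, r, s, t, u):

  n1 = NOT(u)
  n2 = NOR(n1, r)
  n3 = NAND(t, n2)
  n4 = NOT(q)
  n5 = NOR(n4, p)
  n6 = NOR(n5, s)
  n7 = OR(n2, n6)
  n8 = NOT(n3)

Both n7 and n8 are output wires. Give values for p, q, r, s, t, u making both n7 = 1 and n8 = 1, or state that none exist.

p=1 q=1 r=0 s=0 t=1 u=1

Check with p=1 q=1 r=0 s=0 t=1 u=1:
n1 = NOT(u) = NOT 1 = 0
n2 = NOR(n1, r) = NOR(0, 0) = 1
n3 = NAND(t, n2) = NAND(1, 1) = 0
n4 = NOT(q) = NOT 1 = 0
n5 = NOR(n4, p) = NOR(0, 1) = 0
n6 = NOR(n5, s) = NOR(0, 0) = 1
n7 = OR(n2, n6) = OR(1, 1) = 1
n8 = NOT(n3) = NOT 0 = 1
So n7 = 1 and n8 = 1.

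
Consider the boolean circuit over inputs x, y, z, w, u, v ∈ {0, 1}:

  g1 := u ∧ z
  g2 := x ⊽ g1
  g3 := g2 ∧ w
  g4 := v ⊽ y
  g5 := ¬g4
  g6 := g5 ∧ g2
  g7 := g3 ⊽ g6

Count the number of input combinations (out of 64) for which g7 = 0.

21

g7 = g3 ⊽ g6 must be 0, so at least one of g3, g6 is 1.
Enumerating the 64 input combinations, 21 give g7 = 0 and 43 give g7 = 1.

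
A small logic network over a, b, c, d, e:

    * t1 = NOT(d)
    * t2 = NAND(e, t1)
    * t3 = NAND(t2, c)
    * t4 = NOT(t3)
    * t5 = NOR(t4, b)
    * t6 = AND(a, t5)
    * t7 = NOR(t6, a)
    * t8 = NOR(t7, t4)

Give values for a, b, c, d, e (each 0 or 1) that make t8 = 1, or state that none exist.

t8 = NOR(t7, t4) must be 1, so both t7 = 0 and t4 = 0.
Check with a=1 b=1 c=1 d=0 e=1:
t1 = NOT(d) = NOT 0 = 1
t2 = NAND(e, t1) = NAND(1, 1) = 0
t3 = NAND(t2, c) = NAND(0, 1) = 1
t4 = NOT(t3) = NOT 1 = 0
t5 = NOR(t4, b) = NOR(0, 1) = 0
t6 = AND(a, t5) = AND(1, 0) = 0
t7 = NOR(t6, a) = NOR(0, 1) = 0
t8 = NOR(t7, t4) = NOR(0, 0) = 1
So t8 = 1 as required.

a=1 b=1 c=1 d=0 e=1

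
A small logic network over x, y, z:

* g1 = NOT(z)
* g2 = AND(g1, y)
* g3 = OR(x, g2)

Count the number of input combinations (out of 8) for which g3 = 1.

5

g3 = OR(x, g2) must be 1, so at least one of x, g2 is 1.
Enumerating the 8 input combinations, 5 give g3 = 1 and 3 give g3 = 0.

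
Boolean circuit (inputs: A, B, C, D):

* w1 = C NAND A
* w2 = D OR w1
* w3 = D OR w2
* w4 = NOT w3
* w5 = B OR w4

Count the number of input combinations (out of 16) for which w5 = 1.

w5 = B OR w4 must be 1, so at least one of B, w4 is 1.
Enumerating the 16 input combinations, 9 give w5 = 1 and 7 give w5 = 0.

9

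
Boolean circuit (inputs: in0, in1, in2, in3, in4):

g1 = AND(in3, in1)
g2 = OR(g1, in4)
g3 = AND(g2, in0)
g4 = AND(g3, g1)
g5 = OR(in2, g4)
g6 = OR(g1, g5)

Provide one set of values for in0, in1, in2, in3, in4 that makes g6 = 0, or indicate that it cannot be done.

g6 = OR(g1, g5) must be 0, so both g1 = 0 and g5 = 0.
g1 = AND(in3, in1) must be 0, so at least one of in3, in1 is 0.
g5 = OR(in2, g4) must be 0, so both in2 = 0 and g4 = 0.
Check with in0=1 in1=0 in2=0 in3=1 in4=0:
g1 = AND(in3, in1) = AND(1, 0) = 0
g2 = OR(g1, in4) = OR(0, 0) = 0
g3 = AND(g2, in0) = AND(0, 1) = 0
g4 = AND(g3, g1) = AND(0, 0) = 0
g5 = OR(in2, g4) = OR(0, 0) = 0
g6 = OR(g1, g5) = OR(0, 0) = 0
So g6 = 0 as required.

in0=1 in1=0 in2=0 in3=1 in4=0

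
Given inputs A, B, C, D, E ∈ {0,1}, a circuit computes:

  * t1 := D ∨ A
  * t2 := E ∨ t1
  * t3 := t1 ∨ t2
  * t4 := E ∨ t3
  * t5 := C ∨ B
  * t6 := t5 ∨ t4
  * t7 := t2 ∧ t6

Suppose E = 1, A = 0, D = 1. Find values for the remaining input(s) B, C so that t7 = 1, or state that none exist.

B=1, C=1

Check with E = 1, A = 0, D = 1 and B=1, C=1:
t1 = D ∨ A = 1 ∨ 0 = 1
t2 = E ∨ t1 = 1 ∨ 1 = 1
t3 = t1 ∨ t2 = 1 ∨ 1 = 1
t4 = E ∨ t3 = 1 ∨ 1 = 1
t5 = C ∨ B = 1 ∨ 1 = 1
t6 = t5 ∨ t4 = 1 ∨ 1 = 1
t7 = t2 ∧ t6 = 1 ∧ 1 = 1
So t7 = 1.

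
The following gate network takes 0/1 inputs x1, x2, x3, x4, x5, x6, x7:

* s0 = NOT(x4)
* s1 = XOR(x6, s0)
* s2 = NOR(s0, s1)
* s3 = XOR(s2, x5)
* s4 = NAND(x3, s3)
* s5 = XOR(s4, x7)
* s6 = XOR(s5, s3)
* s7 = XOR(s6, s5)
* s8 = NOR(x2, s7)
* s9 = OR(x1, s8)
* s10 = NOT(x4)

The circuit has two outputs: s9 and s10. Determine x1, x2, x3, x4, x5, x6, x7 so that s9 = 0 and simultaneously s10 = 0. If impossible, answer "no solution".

Check with x1=0 x2=1 x3=1 x4=1 x5=1 x6=0 x7=1:
s0 = NOT(x4) = NOT 1 = 0
s1 = XOR(x6, s0) = XOR(0, 0) = 0
s2 = NOR(s0, s1) = NOR(0, 0) = 1
s3 = XOR(s2, x5) = XOR(1, 1) = 0
s4 = NAND(x3, s3) = NAND(1, 0) = 1
s5 = XOR(s4, x7) = XOR(1, 1) = 0
s6 = XOR(s5, s3) = XOR(0, 0) = 0
s7 = XOR(s6, s5) = XOR(0, 0) = 0
s8 = NOR(x2, s7) = NOR(1, 0) = 0
s9 = OR(x1, s8) = OR(0, 0) = 0
s10 = NOT(x4) = NOT 1 = 0
So s9 = 0 and s10 = 0.

x1=0 x2=1 x3=1 x4=1 x5=1 x6=0 x7=1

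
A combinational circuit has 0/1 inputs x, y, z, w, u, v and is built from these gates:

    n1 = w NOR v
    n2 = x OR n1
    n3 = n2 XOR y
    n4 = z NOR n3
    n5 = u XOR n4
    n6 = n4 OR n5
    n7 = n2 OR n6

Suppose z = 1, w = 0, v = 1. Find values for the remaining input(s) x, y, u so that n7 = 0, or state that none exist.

x=0, y=1, u=0

Check with z = 1, w = 0, v = 1 and x=0, y=1, u=0:
n1 = w NOR v = 0 NOR 1 = 0
n2 = x OR n1 = 0 OR 0 = 0
n3 = n2 XOR y = 0 XOR 1 = 1
n4 = z NOR n3 = 1 NOR 1 = 0
n5 = u XOR n4 = 0 XOR 0 = 0
n6 = n4 OR n5 = 0 OR 0 = 0
n7 = n2 OR n6 = 0 OR 0 = 0
So n7 = 0.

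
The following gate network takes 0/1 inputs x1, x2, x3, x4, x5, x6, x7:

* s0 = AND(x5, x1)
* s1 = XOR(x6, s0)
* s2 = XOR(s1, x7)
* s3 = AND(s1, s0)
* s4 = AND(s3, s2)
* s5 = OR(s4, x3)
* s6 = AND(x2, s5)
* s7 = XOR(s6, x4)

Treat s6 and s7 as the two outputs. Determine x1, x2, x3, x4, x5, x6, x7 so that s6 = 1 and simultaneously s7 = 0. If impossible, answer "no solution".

x1=1, x2=1, x3=1, x4=1, x5=1, x6=1, x7=0

Check with x1=1, x2=1, x3=1, x4=1, x5=1, x6=1, x7=0:
s0 = AND(x5, x1) = AND(1, 1) = 1
s1 = XOR(x6, s0) = XOR(1, 1) = 0
s2 = XOR(s1, x7) = XOR(0, 0) = 0
s3 = AND(s1, s0) = AND(0, 1) = 0
s4 = AND(s3, s2) = AND(0, 0) = 0
s5 = OR(s4, x3) = OR(0, 1) = 1
s6 = AND(x2, s5) = AND(1, 1) = 1
s7 = XOR(s6, x4) = XOR(1, 1) = 0
So s6 = 1 and s7 = 0.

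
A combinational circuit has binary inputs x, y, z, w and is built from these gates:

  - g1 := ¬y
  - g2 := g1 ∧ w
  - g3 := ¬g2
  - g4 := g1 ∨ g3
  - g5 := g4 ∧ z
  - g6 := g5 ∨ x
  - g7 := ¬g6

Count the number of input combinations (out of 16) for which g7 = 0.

12

g7 = ¬g6 must be 0, so g6 = 1.
Enumerating the 16 input combinations, 12 give g7 = 0 and 4 give g7 = 1.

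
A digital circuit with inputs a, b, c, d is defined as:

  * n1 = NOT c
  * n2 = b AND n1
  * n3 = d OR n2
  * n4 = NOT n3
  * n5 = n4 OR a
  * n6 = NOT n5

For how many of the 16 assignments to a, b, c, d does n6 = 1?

5

n6 = NOT n5 must be 1, so n5 = 0.
n5 = n4 OR a must be 0, so both n4 = 0 and a = 0.
n4 = NOT n3 must be 0, so n3 = 1.
Satisfying assignments:
  a=0, b=0, c=0, d=1
  a=0, b=0, c=1, d=1
  a=0, b=1, c=0, d=0
  a=0, b=1, c=0, d=1
  a=0, b=1, c=1, d=1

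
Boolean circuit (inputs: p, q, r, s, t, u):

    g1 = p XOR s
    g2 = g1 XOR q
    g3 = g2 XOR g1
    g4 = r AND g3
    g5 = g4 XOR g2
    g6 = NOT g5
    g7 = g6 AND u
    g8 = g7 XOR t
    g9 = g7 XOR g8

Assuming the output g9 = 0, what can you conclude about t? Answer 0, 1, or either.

0

g9 = g7 XOR g8 must be 0, so g7 and g8 are equal.
Every assignment with g9 = 0 has t = 0; there are 32 such assignment(s).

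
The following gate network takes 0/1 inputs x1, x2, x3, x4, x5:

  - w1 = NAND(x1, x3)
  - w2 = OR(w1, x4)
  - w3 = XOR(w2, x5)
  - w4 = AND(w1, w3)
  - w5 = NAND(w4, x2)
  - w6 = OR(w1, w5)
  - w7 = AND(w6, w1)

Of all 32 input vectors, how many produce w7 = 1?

w7 = AND(w6, w1) must be 1, so both w6 = 1 and w1 = 1.
w6 = OR(w1, w5) must be 1, so at least one of w1, w5 is 1.
w1 = NAND(x1, x3) must be 1, so at least one of x1, x3 is 0.
Enumerating the 32 input combinations, 24 give w7 = 1 and 8 give w7 = 0.

24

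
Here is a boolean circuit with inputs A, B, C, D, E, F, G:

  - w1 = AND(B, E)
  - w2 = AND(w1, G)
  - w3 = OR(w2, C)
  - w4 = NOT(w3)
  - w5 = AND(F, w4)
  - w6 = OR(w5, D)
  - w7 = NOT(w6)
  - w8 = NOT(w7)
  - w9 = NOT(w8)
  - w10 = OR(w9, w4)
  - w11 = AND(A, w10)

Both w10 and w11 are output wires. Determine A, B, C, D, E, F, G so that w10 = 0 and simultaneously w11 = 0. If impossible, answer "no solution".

Check with A=1 B=0 C=1 D=1 E=1 F=1 G=1:
w1 = AND(B, E) = AND(0, 1) = 0
w2 = AND(w1, G) = AND(0, 1) = 0
w3 = OR(w2, C) = OR(0, 1) = 1
w4 = NOT(w3) = NOT 1 = 0
w5 = AND(F, w4) = AND(1, 0) = 0
w6 = OR(w5, D) = OR(0, 1) = 1
w7 = NOT(w6) = NOT 1 = 0
w8 = NOT(w7) = NOT 0 = 1
w9 = NOT(w8) = NOT 1 = 0
w10 = OR(w9, w4) = OR(0, 0) = 0
w11 = AND(A, w10) = AND(1, 0) = 0
So w10 = 0 and w11 = 0.

A=1 B=0 C=1 D=1 E=1 F=1 G=1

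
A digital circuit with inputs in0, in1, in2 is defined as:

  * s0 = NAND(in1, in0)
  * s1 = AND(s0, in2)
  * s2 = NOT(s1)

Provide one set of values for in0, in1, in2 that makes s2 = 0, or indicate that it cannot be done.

in0=1, in1=0, in2=1

s2 = NOT(s1) must be 0, so s1 = 1.
s1 = AND(s0, in2) must be 1, so both s0 = 1 and in2 = 1.
Check with in0=1, in1=0, in2=1:
s0 = NAND(in1, in0) = NAND(0, 1) = 1
s1 = AND(s0, in2) = AND(1, 1) = 1
s2 = NOT(s1) = NOT 1 = 0
So s2 = 0 as required.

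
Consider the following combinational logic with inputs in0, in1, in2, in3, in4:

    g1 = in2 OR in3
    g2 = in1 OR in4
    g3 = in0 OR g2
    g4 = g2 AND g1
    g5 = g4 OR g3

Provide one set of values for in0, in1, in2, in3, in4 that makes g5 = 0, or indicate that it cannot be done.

g5 = g4 OR g3 must be 0, so both g4 = 0 and g3 = 0.
g4 = g2 AND g1 must be 0, so at least one of g2, g1 is 0.
g3 = in0 OR g2 must be 0, so both in0 = 0 and g2 = 0.
Check with in0=0, in1=0, in2=0, in3=1, in4=0:
g1 = in2 OR in3 = 0 OR 1 = 1
g2 = in1 OR in4 = 0 OR 0 = 0
g3 = in0 OR g2 = 0 OR 0 = 0
g4 = g2 AND g1 = 0 AND 1 = 0
g5 = g4 OR g3 = 0 OR 0 = 0
So g5 = 0 as required.

in0=0, in1=0, in2=0, in3=1, in4=0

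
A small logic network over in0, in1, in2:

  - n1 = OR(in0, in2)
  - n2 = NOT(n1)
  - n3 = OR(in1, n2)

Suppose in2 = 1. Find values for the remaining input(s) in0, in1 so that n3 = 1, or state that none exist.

in0=0 in1=1

Check with in2 = 1 and in0=0, in1=1:
n1 = OR(in0, in2) = OR(0, 1) = 1
n2 = NOT(n1) = NOT 1 = 0
n3 = OR(in1, n2) = OR(1, 0) = 1
So n3 = 1.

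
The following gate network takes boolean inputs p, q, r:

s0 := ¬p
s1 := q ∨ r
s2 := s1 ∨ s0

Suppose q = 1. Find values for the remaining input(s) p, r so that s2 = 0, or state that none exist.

With q = 1 fixed, none of the 4 settings of p, r give s2 = 0.
For example, with p=0, r=1:
s0 = ¬p = ¬0 = 1
s1 = q ∨ r = 1 ∨ 1 = 1
s2 = s1 ∨ s0 = 1 ∨ 1 = 1
giving s2 = 1 ≠ 0.

no solution exists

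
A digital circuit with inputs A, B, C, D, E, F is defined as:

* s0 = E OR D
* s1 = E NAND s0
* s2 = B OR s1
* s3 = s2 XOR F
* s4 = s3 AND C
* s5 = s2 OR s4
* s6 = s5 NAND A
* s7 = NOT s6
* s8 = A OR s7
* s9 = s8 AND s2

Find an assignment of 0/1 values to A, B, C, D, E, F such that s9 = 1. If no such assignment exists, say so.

Check with A=1 B=0 C=1 D=1 E=0 F=0:
s0 = E OR D = 0 OR 1 = 1
s1 = E NAND s0 = 0 NAND 1 = 1
s2 = B OR s1 = 0 OR 1 = 1
s3 = s2 XOR F = 1 XOR 0 = 1
s4 = s3 AND C = 1 AND 1 = 1
s5 = s2 OR s4 = 1 OR 1 = 1
s6 = s5 NAND A = 1 NAND 1 = 0
s7 = NOT s6 = NOT 0 = 1
s8 = A OR s7 = 1 OR 1 = 1
s9 = s8 AND s2 = 1 AND 1 = 1
So s9 = 1 as required.

A=1 B=0 C=1 D=1 E=0 F=0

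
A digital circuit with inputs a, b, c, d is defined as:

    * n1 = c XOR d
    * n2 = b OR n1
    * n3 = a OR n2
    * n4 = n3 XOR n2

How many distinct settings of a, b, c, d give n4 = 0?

n4 = n3 XOR n2 must be 0, so n3 and n2 are equal.
Enumerating the 16 input combinations, 14 give n4 = 0 and 2 give n4 = 1.

14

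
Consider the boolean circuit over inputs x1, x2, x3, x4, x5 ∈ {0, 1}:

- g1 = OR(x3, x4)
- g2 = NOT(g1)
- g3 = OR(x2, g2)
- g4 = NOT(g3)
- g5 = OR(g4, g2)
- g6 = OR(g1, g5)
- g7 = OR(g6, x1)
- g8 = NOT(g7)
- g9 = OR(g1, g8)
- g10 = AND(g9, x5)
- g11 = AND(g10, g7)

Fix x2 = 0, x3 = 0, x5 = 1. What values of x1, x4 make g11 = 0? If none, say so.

x1=1, x4=0

Check with x2 = 0, x3 = 0, x5 = 1 and x1=1, x4=0:
g1 = OR(x3, x4) = OR(0, 0) = 0
g2 = NOT(g1) = NOT 0 = 1
g3 = OR(x2, g2) = OR(0, 1) = 1
g4 = NOT(g3) = NOT 1 = 0
g5 = OR(g4, g2) = OR(0, 1) = 1
g6 = OR(g1, g5) = OR(0, 1) = 1
g7 = OR(g6, x1) = OR(1, 1) = 1
g8 = NOT(g7) = NOT 1 = 0
g9 = OR(g1, g8) = OR(0, 0) = 0
g10 = AND(g9, x5) = AND(0, 1) = 0
g11 = AND(g10, g7) = AND(0, 1) = 0
So g11 = 0.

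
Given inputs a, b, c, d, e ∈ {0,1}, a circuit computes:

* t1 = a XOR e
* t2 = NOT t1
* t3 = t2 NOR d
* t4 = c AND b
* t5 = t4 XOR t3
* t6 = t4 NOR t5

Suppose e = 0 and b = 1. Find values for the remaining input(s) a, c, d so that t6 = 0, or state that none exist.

a=0 c=1 d=0

Check with e = 0 and b = 1 and a=0, c=1, d=0:
t1 = a XOR e = 0 XOR 0 = 0
t2 = NOT t1 = NOT 0 = 1
t3 = t2 NOR d = 1 NOR 0 = 0
t4 = c AND b = 1 AND 1 = 1
t5 = t4 XOR t3 = 1 XOR 0 = 1
t6 = t4 NOR t5 = 1 NOR 1 = 0
So t6 = 0.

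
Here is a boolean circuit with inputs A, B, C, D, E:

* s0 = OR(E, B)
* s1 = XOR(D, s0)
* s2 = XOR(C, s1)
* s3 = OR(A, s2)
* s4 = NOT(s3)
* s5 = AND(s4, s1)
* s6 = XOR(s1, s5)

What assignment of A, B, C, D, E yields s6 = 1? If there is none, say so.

A=0, B=1, C=0, D=0, E=0

s6 = XOR(s1, s5) must be 1, so s1 and s5 differ.
Check with A=0, B=1, C=0, D=0, E=0:
s0 = OR(E, B) = OR(0, 1) = 1
s1 = XOR(D, s0) = XOR(0, 1) = 1
s2 = XOR(C, s1) = XOR(0, 1) = 1
s3 = OR(A, s2) = OR(0, 1) = 1
s4 = NOT(s3) = NOT 1 = 0
s5 = AND(s4, s1) = AND(0, 1) = 0
s6 = XOR(s1, s5) = XOR(1, 0) = 1
So s6 = 1 as required.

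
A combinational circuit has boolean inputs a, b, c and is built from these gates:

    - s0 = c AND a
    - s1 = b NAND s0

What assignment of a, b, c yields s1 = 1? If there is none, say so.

a=0, b=1, c=1

s1 = b NAND s0 must be 1, so at least one of b, s0 is 0.
Check with a=0, b=1, c=1:
s0 = c AND a = 1 AND 0 = 0
s1 = b NAND s0 = 1 NAND 0 = 1
So s1 = 1 as required.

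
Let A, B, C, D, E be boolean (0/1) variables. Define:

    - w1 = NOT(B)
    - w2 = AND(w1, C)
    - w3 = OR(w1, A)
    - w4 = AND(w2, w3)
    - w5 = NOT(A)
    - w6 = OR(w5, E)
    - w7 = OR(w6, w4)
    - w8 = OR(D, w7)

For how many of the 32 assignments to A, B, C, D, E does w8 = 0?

w8 = OR(D, w7) must be 0, so both D = 0 and w7 = 0.
w7 = OR(w6, w4) must be 0, so both w6 = 0 and w4 = 0.
w6 = OR(w5, E) must be 0, so both w5 = 0 and E = 0.
Enumerating the 32 input combinations, 3 give w8 = 0 and 29 give w8 = 1.

3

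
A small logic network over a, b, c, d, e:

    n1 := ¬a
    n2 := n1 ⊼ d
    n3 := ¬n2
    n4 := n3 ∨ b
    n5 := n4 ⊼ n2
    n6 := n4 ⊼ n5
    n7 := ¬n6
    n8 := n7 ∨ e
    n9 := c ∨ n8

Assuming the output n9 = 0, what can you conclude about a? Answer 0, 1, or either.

either

Both values of a occur among assignments with n9 = 0:
  a=0: a=0, b=0, c=0, d=0, e=0
  a=1: a=1, b=0, c=0, d=0, e=0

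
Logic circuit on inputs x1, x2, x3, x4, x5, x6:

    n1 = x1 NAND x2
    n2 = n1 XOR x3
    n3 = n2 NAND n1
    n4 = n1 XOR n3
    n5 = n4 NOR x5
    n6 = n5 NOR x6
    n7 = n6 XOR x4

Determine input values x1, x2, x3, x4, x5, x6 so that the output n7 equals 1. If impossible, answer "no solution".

n7 = n6 XOR x4 must be 1, so n6 and x4 differ.
Check with x1=1 x2=1 x3=0 x4=0 x5=1 x6=0:
n1 = x1 NAND x2 = 1 NAND 1 = 0
n2 = n1 XOR x3 = 0 XOR 0 = 0
n3 = n2 NAND n1 = 0 NAND 0 = 1
n4 = n1 XOR n3 = 0 XOR 1 = 1
n5 = n4 NOR x5 = 1 NOR 1 = 0
n6 = n5 NOR x6 = 0 NOR 0 = 1
n7 = n6 XOR x4 = 1 XOR 0 = 1
So n7 = 1 as required.

x1=1 x2=1 x3=0 x4=0 x5=1 x6=0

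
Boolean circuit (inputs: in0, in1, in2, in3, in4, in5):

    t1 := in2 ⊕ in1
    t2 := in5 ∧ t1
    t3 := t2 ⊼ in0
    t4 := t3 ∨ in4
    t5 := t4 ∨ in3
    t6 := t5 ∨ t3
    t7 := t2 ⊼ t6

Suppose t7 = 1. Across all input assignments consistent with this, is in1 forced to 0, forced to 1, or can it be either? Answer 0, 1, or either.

either

Both values of in1 occur among assignments with t7 = 1:
  in1=0: in0=0, in1=0, in2=0, in3=0, in4=0, in5=0
  in1=1: in0=0, in1=1, in2=0, in3=0, in4=0, in5=0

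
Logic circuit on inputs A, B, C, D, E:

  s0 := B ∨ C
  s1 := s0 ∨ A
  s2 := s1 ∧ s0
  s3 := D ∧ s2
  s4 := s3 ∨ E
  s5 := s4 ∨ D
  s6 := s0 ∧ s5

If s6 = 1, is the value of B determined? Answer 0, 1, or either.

Both values of B occur among assignments with s6 = 1:
  B=0: A=0, B=0, C=1, D=0, E=1
  B=1: A=0, B=1, C=0, D=0, E=1

either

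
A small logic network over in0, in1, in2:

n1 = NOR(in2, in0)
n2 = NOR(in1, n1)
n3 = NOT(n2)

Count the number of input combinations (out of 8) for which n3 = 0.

3

n3 = NOT(n2) must be 0, so n2 = 1.
Satisfying assignments:
  in0=0, in1=0, in2=1
  in0=1, in1=0, in2=0
  in0=1, in1=0, in2=1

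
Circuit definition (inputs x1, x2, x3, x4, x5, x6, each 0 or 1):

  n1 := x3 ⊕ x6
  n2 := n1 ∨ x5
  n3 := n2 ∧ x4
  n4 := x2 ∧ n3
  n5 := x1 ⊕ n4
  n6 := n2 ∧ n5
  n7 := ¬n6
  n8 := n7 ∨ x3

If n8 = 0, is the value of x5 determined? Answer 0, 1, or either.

Both values of x5 occur among assignments with n8 = 0:
  x5=0: x1=0, x2=1, x3=0, x4=1, x5=0, x6=1
  x5=1: x1=0, x2=1, x3=0, x4=1, x5=1, x6=0

either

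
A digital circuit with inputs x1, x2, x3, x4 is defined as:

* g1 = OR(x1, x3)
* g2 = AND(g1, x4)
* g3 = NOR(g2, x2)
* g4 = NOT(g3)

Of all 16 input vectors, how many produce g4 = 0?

5

g4 = NOT(g3) must be 0, so g3 = 1.
g3 = NOR(g2, x2) must be 1, so both g2 = 0 and x2 = 0.
g2 = AND(g1, x4) must be 0, so at least one of g1, x4 is 0.
Satisfying assignments:
  x1=0, x2=0, x3=0, x4=0
  x1=0, x2=0, x3=0, x4=1
  x1=0, x2=0, x3=1, x4=0
  x1=1, x2=0, x3=0, x4=0
  x1=1, x2=0, x3=1, x4=0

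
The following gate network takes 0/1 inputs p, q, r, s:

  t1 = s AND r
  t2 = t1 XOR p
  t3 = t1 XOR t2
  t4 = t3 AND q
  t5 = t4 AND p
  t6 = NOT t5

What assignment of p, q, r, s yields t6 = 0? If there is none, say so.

p=1, q=1, r=0, s=0

t6 = NOT t5 must be 0, so t5 = 1.
t5 = t4 AND p must be 1, so both t4 = 1 and p = 1.
Check with p=1, q=1, r=0, s=0:
t1 = s AND r = 0 AND 0 = 0
t2 = t1 XOR p = 0 XOR 1 = 1
t3 = t1 XOR t2 = 0 XOR 1 = 1
t4 = t3 AND q = 1 AND 1 = 1
t5 = t4 AND p = 1 AND 1 = 1
t6 = NOT t5 = NOT 1 = 0
So t6 = 0 as required.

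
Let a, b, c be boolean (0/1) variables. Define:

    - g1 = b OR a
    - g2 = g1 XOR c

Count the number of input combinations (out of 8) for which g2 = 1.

g2 = g1 XOR c must be 1, so g1 and c differ.
Enumerating the 8 input combinations, 4 give g2 = 1 and 4 give g2 = 0.

4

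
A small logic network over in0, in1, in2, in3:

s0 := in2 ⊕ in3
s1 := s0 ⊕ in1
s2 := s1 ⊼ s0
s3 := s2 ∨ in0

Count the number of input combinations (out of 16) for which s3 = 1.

s3 = s2 ∨ in0 must be 1, so at least one of s2, in0 is 1.
Enumerating the 16 input combinations, 14 give s3 = 1 and 2 give s3 = 0.

14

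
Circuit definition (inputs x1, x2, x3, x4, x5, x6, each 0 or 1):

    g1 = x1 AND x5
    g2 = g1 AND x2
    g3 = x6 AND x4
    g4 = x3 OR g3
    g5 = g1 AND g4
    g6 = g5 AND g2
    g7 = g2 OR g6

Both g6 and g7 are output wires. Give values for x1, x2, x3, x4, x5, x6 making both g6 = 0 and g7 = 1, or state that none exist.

x1=1 x2=1 x3=0 x4=0 x5=1 x6=1

Check with x1=1 x2=1 x3=0 x4=0 x5=1 x6=1:
g1 = x1 AND x5 = 1 AND 1 = 1
g2 = g1 AND x2 = 1 AND 1 = 1
g3 = x6 AND x4 = 1 AND 0 = 0
g4 = x3 OR g3 = 0 OR 0 = 0
g5 = g1 AND g4 = 1 AND 0 = 0
g6 = g5 AND g2 = 0 AND 1 = 0
g7 = g2 OR g6 = 1 OR 0 = 1
So g6 = 0 and g7 = 1.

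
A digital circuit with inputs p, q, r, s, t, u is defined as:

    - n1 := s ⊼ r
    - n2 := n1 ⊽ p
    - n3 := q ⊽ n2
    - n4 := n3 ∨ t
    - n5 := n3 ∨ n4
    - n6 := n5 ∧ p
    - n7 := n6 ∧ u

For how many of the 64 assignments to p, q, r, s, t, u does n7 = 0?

n7 = n6 ∧ u must be 0, so at least one of n6, u is 0.
Enumerating the 64 input combinations, 52 give n7 = 0 and 12 give n7 = 1.

52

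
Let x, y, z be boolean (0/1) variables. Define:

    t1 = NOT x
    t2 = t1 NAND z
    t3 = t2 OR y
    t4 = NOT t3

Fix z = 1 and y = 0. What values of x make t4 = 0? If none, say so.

t4 = NOT t3 must be 0, so t3 = 1.
t3 = t2 OR y must be 1, so at least one of t2, y is 1.
Check with z = 1 and y = 0 and x=1:
t1 = NOT x = NOT 1 = 0
t2 = t1 NAND z = 0 NAND 1 = 1
t3 = t2 OR y = 1 OR 0 = 1
t4 = NOT t3 = NOT 1 = 0
So t4 = 0.

x=1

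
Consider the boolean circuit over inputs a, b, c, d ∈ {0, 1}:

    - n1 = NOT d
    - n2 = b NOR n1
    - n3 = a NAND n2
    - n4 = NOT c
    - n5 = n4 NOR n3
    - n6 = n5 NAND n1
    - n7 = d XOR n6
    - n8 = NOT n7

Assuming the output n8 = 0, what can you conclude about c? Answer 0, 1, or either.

Both values of c occur among assignments with n8 = 0:
  c=0: a=0, b=0, c=0, d=0
  c=1: a=0, b=0, c=1, d=0

either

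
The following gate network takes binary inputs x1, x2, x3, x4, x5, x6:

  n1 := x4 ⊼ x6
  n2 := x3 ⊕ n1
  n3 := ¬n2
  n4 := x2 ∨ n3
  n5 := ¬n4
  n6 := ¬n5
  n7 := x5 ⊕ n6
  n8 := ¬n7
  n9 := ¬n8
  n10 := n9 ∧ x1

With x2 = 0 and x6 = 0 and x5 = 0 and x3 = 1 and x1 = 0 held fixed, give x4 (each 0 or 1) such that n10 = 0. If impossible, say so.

n10 = n9 ∧ x1 must be 0, so at least one of n9, x1 is 0.
Check with x2 = 0 and x6 = 0 and x5 = 0 and x3 = 1 and x1 = 0 and x4=1:
n1 = x4 ⊼ x6 = 1 ⊼ 0 = 1
n2 = x3 ⊕ n1 = 1 ⊕ 1 = 0
n3 = ¬n2 = ¬0 = 1
n4 = x2 ∨ n3 = 0 ∨ 1 = 1
n5 = ¬n4 = ¬1 = 0
n6 = ¬n5 = ¬0 = 1
n7 = x5 ⊕ n6 = 0 ⊕ 1 = 1
n8 = ¬n7 = ¬1 = 0
n9 = ¬n8 = ¬0 = 1
n10 = n9 ∧ x1 = 1 ∧ 0 = 0
So n10 = 0.

x4=1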